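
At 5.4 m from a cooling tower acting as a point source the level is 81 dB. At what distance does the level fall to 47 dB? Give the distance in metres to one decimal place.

The 34.0 dB drop corresponds to a distance ratio of 10^(34.0/20) for a point source.
r₂ = 5.4·10^((81−47)/20) = 5.4·10^(34.0/20) = 270.64 m.

270.6 m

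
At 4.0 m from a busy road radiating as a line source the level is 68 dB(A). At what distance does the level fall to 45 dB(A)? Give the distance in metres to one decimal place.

798.1 m

The 23.0 dB drop corresponds to a distance ratio of 10^(23.0/10) for a line source.
r₂ = 4.0·10^((68−45)/10) = 4.0·10^(23.0/10) = 798.10 m.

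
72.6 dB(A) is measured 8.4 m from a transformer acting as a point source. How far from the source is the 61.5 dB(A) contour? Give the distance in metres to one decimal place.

30.1 m

For a point source L₁ − L₂ = 20·log₁₀(r₂/r₁), so r₂ = r₁·10^((L₁−L₂)/20).
r₂ = 8.4·10^((72.6−61.5)/20) = 8.4·10^(11.1/20) = 30.15 m.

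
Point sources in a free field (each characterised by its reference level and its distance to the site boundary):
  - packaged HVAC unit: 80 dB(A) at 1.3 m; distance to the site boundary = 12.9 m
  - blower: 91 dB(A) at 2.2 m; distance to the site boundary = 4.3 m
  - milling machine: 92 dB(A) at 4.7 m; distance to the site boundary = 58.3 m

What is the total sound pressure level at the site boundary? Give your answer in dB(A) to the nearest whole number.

Propagate each source to the receiver with L = L_ref − 20·log₁₀(r/r_ref), then add intensities.
packaged HVAC unit: 80 − 20·log₁₀(12.9/1.3) = 80 − 19.93 = 60.07 dB(A).
blower: 91 − 20·log₁₀(4.3/2.2) = 91 − 5.82 = 85.18 dB(A).
milling machine: 92 − 20·log₁₀(58.3/4.7) = 92 − 21.87 = 70.13 dB(A).
Σ 10^(L/10) = 3.409e+08 → L_total = 10·log₁₀(3.409e+08) = 85.33 dB(A).

85 dB(A)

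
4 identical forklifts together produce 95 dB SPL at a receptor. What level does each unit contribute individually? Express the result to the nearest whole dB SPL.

4 equal contributions raise the level by 10·log₁₀ 4 = 6.021 dB, so each unit alone gives 95 − 6.021.

89 dB SPL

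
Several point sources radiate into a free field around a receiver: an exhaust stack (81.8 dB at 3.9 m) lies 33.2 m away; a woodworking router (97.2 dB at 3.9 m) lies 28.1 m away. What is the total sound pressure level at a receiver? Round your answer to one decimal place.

First find each source's level at the receiver (point-source: −20·log₁₀(r/r_ref)), then combine on an intensity basis.
exhaust stack: 81.8 − 20·log₁₀(33.2/3.9) = 81.8 − 18.60 = 63.20 dB.
woodworking router: 97.2 − 20·log₁₀(28.1/3.9) = 97.2 − 17.15 = 80.05 dB.
Σ 10^(L/10) = 1.032e+08 → L_total = 10·log₁₀(1.032e+08) = 80.14 dB.

80.1 dB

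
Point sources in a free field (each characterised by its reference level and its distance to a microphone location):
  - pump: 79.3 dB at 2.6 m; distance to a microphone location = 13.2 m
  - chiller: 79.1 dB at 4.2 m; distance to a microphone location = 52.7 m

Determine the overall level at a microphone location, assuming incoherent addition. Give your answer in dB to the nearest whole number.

First find each source's level at the receiver (point-source: −20·log₁₀(r/r_ref)), then combine on an intensity basis.
pump: 79.3 − 20·log₁₀(13.2/2.6) = 79.3 − 14.11 = 65.19 dB.
chiller: 79.1 − 20·log₁₀(52.7/4.2) = 79.1 − 21.97 = 57.13 dB.
Σ 10^(L/10) = 3.818e+06 → L_total = 10·log₁₀(3.818e+06) = 65.82 dB.

66 dB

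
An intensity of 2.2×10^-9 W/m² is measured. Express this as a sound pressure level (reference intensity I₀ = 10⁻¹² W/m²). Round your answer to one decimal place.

33.4 dB

I/I₀ = 2.2×10^-9/10⁻¹² = 2.2×10^3, and L = 10·log₁₀(I/I₀).
L = 10·(0.3424 + 3) = 33.42 dB.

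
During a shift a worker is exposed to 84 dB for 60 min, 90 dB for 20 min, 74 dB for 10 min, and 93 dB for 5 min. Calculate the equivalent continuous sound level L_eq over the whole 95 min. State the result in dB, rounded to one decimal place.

Weight each interval's intensity by its duration and average over T = 95 min:
Σ tᵢ·10^(Lᵢ/10) = 60·10^(84/10) + 20·10^(90/10) + 10·10^(74/10) + 5·10^(93/10) = 4.530e+10.
L_eq = 10·log₁₀(4.530e+10/95) = 86.78 dB.

86.8 dB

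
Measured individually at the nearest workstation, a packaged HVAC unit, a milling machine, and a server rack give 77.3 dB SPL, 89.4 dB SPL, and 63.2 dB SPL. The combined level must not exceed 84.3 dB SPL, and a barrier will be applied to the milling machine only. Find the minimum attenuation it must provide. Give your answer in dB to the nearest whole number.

6 dB

Everything except the milling machine sums to 10^(77.3/10) + 10^(63.2/10) = 5.579e+07 in linear terms, 77.47 dB SPL.
To meet 84.3 dB SPL overall, the treated milling machine may contribute at most 10^(84.3/10) − 5.579e+07 = 2.134e+08, i.e. 83.29 dB SPL.
So the milling machine must be reduced from 89.4 to 83.29 dB SPL: IL = 6.11 dB.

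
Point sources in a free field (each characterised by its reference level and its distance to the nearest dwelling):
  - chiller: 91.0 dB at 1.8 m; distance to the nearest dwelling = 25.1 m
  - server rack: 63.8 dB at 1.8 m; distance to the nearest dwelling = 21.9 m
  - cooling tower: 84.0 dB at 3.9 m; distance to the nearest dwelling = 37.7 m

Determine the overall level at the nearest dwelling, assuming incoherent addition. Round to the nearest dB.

Apply inverse-square spreading to bring every level to the receiver, then sum 10^(L/10).
chiller: 91.0 − 20·log₁₀(25.1/1.8) = 91.0 − 22.89 = 68.11 dB.
server rack: 63.8 − 20·log₁₀(21.9/1.8) = 63.8 − 21.70 = 42.10 dB.
cooling tower: 84.0 − 20·log₁₀(37.7/3.9) = 84.0 − 19.71 = 64.29 dB.
Σ 10^(L/10) = 9.179e+06 → L_total = 10·log₁₀(9.179e+06) = 69.63 dB.

70 dB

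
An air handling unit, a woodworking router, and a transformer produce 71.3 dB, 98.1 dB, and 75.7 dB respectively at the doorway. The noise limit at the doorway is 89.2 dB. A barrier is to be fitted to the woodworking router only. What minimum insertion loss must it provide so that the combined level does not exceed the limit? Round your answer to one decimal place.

9.2 dB

The untreated sources together contribute 10^(71.3/10) + 10^(75.7/10) = 5.064e+07, i.e. 77.05 dB.
The limit corresponds to 10^(89.2/10) = 8.318e+08; subtracting the fixed part leaves 7.811e+08 for the woodworking router, i.e. 88.93 dB.
Required insertion loss = 98.1 − 88.93 = 9.17 dB.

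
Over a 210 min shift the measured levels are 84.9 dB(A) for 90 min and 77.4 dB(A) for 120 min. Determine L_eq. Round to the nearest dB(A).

Weight each interval's intensity by its duration and average over T = 210 min:
Σ tᵢ·10^(Lᵢ/10) = 90·10^(84.9/10) + 120·10^(77.4/10) = 3.441e+10.
L_eq = 10·log₁₀(3.441e+10/210) = 82.14 dB(A).

82 dB(A)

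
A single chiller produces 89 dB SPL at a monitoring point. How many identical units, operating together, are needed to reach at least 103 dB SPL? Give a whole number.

Need L₁ + 10·log₁₀ N ≥ 103, i.e. log₁₀ N ≥ 1.40.
N ≥ 10^(14.0/10) = 25.119, so N = 26.

26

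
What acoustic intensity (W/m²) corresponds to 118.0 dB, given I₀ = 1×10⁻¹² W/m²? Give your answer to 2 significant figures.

I = I₀·10^(L/10) = 10⁻¹² × 10^(118.0/10) = 10^(-0.200).

0.63 W/m²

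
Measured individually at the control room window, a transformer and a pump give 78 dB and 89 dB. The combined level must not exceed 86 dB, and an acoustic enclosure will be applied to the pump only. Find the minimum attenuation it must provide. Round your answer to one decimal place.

3.7 dB

Fixed contribution from the other source: Σ 10^(L/10) = 10^(78/10) = 6.310e+07 (78.00 dB).
The limit corresponds to 10^(86/10) = 3.981e+08; subtracting the fixed part leaves 3.350e+08 for the pump, i.e. 85.25 dB.
Required insertion loss = 89 − 85.25 = 3.75 dB.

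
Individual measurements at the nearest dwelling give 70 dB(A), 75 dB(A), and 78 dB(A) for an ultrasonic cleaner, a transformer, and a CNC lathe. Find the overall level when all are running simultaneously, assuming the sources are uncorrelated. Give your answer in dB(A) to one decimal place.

80.2 dB(A)

For uncorrelated sources the intensities add, so convert each level to linear form, sum, and take 10·log₁₀ of the total.
Σ 10^(L/10) = 10^(70/10) + 10^(75/10) + 10^(78/10) = 1.047e+08.
L_total = 10·log₁₀(1.047e+08) = 80.20 dB(A).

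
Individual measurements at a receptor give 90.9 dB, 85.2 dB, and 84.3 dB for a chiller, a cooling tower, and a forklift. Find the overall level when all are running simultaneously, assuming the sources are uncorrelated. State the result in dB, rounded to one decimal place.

92.6 dB

For uncorrelated sources the intensities add, so convert each level to linear form, sum, and take 10·log₁₀ of the total.
Σ 10^(L/10) = 10^(90.9/10) + 10^(85.2/10) + 10^(84.3/10) = 1.831e+09.
L_total = 10·log₁₀(1.831e+09) = 92.63 dB.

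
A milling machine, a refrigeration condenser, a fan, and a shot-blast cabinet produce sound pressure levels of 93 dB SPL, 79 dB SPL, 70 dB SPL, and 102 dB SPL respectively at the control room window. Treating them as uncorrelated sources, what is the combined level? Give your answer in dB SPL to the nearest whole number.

103 dB SPL

Incoherent sources combine by intensity addition: L_total = 10·log₁₀(Σ 10^(L_i/10)).
Σ 10^(L/10) = 10^(93/10) + 10^(79/10) + 10^(70/10) + 10^(102/10) = 1.793e+10.
L_total = 10·log₁₀(1.793e+10) = 102.54 dB SPL.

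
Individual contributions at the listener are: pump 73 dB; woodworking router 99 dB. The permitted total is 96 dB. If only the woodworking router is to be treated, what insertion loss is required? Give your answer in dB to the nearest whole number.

The untreated sources together contribute 10^(73/10) = 1.995e+07, i.e. 73.00 dB.
To meet 96 dB overall, the treated woodworking router may contribute at most 10^(96/10) − 1.995e+07 = 3.961e+09, i.e. 95.98 dB.
Required insertion loss = 99 − 95.98 = 3.02 dB.

3 dB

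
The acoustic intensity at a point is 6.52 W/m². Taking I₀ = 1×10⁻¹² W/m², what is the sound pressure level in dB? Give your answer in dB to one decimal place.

128.1 dB

L = 10·log₁₀(I/I₀) = 10·log₁₀(6.52/10⁻¹²) = 10·log₁₀(6.52×10^12).
L = 10·(0.8142 + 12) = 128.14 dB.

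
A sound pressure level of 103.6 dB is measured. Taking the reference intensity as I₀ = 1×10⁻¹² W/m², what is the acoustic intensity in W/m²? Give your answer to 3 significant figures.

I = I₀·10^(L/10) = 10⁻¹² × 10^(103.6/10) = 10^(-1.640).

0.0229 W/m²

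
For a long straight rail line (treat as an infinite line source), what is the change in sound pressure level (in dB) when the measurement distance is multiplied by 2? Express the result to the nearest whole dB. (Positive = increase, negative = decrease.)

A line source loses 3 dB per doubling of distance; generally ΔL = −10·log₁₀(r₂/r₁).
ΔL = −10·log₁₀(2) = -3.01 dB.

-3 dB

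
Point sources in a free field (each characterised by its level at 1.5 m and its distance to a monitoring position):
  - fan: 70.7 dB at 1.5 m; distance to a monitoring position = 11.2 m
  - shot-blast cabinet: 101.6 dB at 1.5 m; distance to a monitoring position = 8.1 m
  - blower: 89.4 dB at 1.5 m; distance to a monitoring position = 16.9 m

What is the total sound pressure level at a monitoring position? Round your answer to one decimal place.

87.0 dB

Propagate each source to the receiver with L = L_ref − 20·log₁₀(r/r_ref), then add intensities.
fan: 70.7 − 20·log₁₀(11.2/1.5) = 70.7 − 17.46 = 53.24 dB.
shot-blast cabinet: 101.6 − 20·log₁₀(8.1/1.5) = 101.6 − 14.65 = 86.95 dB.
blower: 89.4 − 20·log₁₀(16.9/1.5) = 89.4 − 21.04 = 68.36 dB.
Σ 10^(L/10) = 5.028e+08 → L_total = 10·log₁₀(5.028e+08) = 87.01 dB.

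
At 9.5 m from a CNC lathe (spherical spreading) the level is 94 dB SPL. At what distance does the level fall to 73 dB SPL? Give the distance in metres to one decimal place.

106.6 m

Point-source spreading drops the level by 20·log₁₀(r₂/r₁); inverting, r₂/r₁ = 10^(ΔL/20).
r₂ = 9.5·10^((94−73)/20) = 9.5·10^(21.0/20) = 106.59 m.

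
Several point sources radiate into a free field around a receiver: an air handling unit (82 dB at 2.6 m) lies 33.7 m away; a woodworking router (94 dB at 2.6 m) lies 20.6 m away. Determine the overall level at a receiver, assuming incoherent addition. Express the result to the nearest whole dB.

76 dB

First find each source's level at the receiver (point-source: −20·log₁₀(r/r_ref)), then combine on an intensity basis.
air handling unit: 82 − 20·log₁₀(33.7/2.6) = 82 − 22.25 = 59.75 dB.
woodworking router: 94 − 20·log₁₀(20.6/2.6) = 94 − 17.98 = 76.02 dB.
Σ 10^(L/10) = 4.096e+07 → L_total = 10·log₁₀(4.096e+07) = 76.12 dB.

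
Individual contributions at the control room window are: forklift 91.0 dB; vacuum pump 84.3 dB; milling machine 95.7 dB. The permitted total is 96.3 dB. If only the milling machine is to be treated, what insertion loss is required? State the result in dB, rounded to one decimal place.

Fixed contribution from the other sources: Σ 10^(L/10) = 10^(91.0/10) + 10^(84.3/10) = 1.528e+09 (91.84 dB).
To meet 96.3 dB overall, the treated milling machine may contribute at most 10^(96.3/10) − 1.528e+09 = 2.738e+09, i.e. 94.37 dB.
So the milling machine must be reduced from 95.7 to 94.37 dB: IL = 1.33 dB.

1.3 dB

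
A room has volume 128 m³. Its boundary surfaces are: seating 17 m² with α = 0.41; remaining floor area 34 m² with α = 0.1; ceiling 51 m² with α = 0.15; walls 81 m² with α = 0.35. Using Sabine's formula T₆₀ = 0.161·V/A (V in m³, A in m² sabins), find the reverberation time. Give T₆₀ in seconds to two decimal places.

A = Σ Sᵢαᵢ = 17·0.41 + 34·0.1 + 51·0.15 + 81·0.35 = 46.37 m².
T₆₀ = 0.161·V/A = 0.161·128/46.37 = 0.444 s.

0.44 s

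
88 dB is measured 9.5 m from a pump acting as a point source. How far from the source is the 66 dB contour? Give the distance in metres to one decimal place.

119.6 m

Point-source spreading drops the level by 20·log₁₀(r₂/r₁); inverting, r₂/r₁ = 10^(ΔL/20).
r₂ = 9.5·10^((88−66)/20) = 9.5·10^(22.0/20) = 119.60 m.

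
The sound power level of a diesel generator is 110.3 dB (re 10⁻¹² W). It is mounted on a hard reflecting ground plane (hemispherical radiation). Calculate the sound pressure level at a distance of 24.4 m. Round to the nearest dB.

75 dB

L_p = L_w − 10·log₁₀(2π·r²) with r = 24.4 m.
2π·r² = 3741 m², 10·log₁₀ of that is 35.730 dB.
L_p = 110.3 − 35.730 = 74.57 dB.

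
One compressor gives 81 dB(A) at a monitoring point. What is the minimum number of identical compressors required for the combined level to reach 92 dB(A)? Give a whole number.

N identical sources give L₁ + 10·log₁₀ N, so require 10·log₁₀ N ≥ 92 − 81 = 11.0 dB.
N ≥ 10^(11.0/10) = 12.589, so N = 13.

13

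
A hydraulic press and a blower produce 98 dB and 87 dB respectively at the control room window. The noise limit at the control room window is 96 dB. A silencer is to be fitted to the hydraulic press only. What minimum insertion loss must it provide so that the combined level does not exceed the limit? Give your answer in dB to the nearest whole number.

The untreated sources together contribute 10^(87/10) = 5.012e+08, i.e. 87.00 dB.
To meet 96 dB overall, the treated hydraulic press may contribute at most 10^(96/10) − 5.012e+08 = 3.480e+09, i.e. 95.42 dB.
Required insertion loss = 98 − 95.42 = 2.58 dB.

3 dB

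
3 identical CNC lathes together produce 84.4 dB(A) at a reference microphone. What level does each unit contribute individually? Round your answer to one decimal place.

79.6 dB(A)

For N identical incoherent sources L_total = L₁ + 10·log₁₀ N, so L₁ = 84.4 − 10·log₁₀(3) = 84.4 − 4.771.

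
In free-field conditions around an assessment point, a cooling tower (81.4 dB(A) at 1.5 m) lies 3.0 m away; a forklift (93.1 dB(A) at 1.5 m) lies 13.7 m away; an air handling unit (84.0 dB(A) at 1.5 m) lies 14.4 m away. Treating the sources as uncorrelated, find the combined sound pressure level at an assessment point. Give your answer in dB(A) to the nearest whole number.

Apply inverse-square spreading to bring every level to the receiver, then sum 10^(L/10).
cooling tower: 81.4 − 20·log₁₀(3.0/1.5) = 81.4 − 6.02 = 75.38 dB(A).
forklift: 93.1 − 20·log₁₀(13.7/1.5) = 93.1 − 19.21 = 73.89 dB(A).
air handling unit: 84.0 − 20·log₁₀(14.4/1.5) = 84.0 − 19.65 = 64.35 dB(A).
Σ 10^(L/10) = 6.171e+07 → L_total = 10·log₁₀(6.171e+07) = 77.90 dB(A).

78 dB(A)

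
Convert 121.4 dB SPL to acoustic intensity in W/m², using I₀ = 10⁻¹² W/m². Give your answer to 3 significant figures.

1.38 W/m²

I = I₀·10^(L/10) = 10⁻¹² × 10^(121.4/10) = 10^(0.140).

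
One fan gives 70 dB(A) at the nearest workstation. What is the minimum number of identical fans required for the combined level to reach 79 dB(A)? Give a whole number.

8

Need L₁ + 10·log₁₀ N ≥ 79, i.e. log₁₀ N ≥ 0.90.
N ≥ 10^(9.0/10) = 7.943, so N = 8.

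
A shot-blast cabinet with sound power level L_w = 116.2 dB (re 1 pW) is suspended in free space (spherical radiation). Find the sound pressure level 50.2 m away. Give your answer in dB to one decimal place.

71.2 dB

L_p = L_w − 10·log₁₀(4π·r²) with r = 50.2 m.
4π·r² = 3.167e+04 m², 10·log₁₀ of that is 45.006 dB.
L_p = 116.2 − 45.006 = 71.19 dB.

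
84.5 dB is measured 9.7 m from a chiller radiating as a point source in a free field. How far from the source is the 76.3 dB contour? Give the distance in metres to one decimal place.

24.9 m

Point-source spreading drops the level by 20·log₁₀(r₂/r₁); inverting, r₂/r₁ = 10^(ΔL/20).
r₂ = 9.7·10^((84.5−76.3)/20) = 9.7·10^(8.2/20) = 24.93 m.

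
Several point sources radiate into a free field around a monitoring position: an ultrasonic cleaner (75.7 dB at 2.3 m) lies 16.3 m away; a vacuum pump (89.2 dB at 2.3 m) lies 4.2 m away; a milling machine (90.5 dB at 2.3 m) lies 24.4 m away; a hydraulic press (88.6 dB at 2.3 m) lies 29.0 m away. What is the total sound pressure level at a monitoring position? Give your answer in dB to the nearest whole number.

84 dB

Propagate each source to the receiver with L = L_ref − 20·log₁₀(r/r_ref), then add intensities.
ultrasonic cleaner: 75.7 − 20·log₁₀(16.3/2.3) = 75.7 − 17.01 = 58.69 dB.
vacuum pump: 89.2 − 20·log₁₀(4.2/2.3) = 89.2 − 5.23 = 83.97 dB.
milling machine: 90.5 − 20·log₁₀(24.4/2.3) = 90.5 − 20.51 = 69.99 dB.
hydraulic press: 88.6 − 20·log₁₀(29.0/2.3) = 88.6 − 22.01 = 66.59 dB.
Σ 10^(L/10) = 2.647e+08 → L_total = 10·log₁₀(2.647e+08) = 84.23 dB.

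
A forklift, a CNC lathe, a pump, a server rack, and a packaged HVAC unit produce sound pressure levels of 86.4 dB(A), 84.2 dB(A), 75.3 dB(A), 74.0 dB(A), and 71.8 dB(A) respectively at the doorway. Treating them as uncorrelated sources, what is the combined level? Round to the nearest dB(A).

Incoherent sources combine by intensity addition: L_total = 10·log₁₀(Σ 10^(L_i/10)).
Σ 10^(L/10) = 10^(86.4/10) + 10^(84.2/10) + 10^(75.3/10) + 10^(74.0/10) + 10^(71.8/10) = 7.737e+08.
L_total = 10·log₁₀(7.737e+08) = 88.89 dB(A).

89 dB(A)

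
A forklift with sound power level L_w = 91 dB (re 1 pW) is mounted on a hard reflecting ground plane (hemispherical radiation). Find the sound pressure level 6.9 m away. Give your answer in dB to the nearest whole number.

The power spreads over a hemisphere of area 2π·r², so L_p = L_w − 10·log₁₀(2π·r²).
2π·r² = 299.1 m², 10·log₁₀ of that is 24.759 dB.
L_p = 91 − 24.759 = 66.24 dB.

66 dB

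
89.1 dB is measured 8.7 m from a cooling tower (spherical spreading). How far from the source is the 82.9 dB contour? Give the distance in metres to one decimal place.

17.8 m

The 6.2 dB drop corresponds to a distance ratio of 10^(6.2/20) for a point source.
r₂ = 8.7·10^((89.1−82.9)/20) = 8.7·10^(6.2/20) = 17.76 m.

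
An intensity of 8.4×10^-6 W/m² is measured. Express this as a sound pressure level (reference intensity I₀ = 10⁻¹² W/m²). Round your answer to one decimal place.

L = 10·log₁₀(I/I₀) = 10·log₁₀(8.4×10^-6/10⁻¹²) = 10·log₁₀(8.4×10^6).
L = 10·(0.9243 + 6) = 69.24 dB.

69.2 dB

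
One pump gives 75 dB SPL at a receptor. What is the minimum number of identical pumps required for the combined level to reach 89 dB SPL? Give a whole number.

Need L₁ + 10·log₁₀ N ≥ 89, i.e. log₁₀ N ≥ 1.40.
N ≥ 10^(14.0/10) = 25.119, so N = 26.

26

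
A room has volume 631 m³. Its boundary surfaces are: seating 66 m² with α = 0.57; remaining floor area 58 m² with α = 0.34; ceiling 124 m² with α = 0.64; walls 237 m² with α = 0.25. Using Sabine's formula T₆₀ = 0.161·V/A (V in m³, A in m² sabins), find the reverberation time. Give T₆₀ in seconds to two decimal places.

0.52 s

Total absorption A = 66·0.57 + 58·0.34 + 124·0.64 + 237·0.25 = 195.95 m² sabins.
T₆₀ = 0.161 × 631 / 195.95 = 0.518 s.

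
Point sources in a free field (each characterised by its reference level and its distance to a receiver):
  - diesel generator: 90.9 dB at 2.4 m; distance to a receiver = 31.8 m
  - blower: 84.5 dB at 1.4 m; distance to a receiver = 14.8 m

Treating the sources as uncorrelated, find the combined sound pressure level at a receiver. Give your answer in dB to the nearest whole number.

First find each source's level at the receiver (point-source: −20·log₁₀(r/r_ref)), then combine on an intensity basis.
diesel generator: 90.9 − 20·log₁₀(31.8/2.4) = 90.9 − 22.44 = 68.46 dB.
blower: 84.5 − 20·log₁₀(14.8/1.4) = 84.5 − 20.48 = 64.02 dB.
Σ 10^(L/10) = 9.530e+06 → L_total = 10·log₁₀(9.530e+06) = 69.79 dB.

70 dB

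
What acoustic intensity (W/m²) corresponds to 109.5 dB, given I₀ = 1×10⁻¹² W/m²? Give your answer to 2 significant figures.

0.089 W/m²

I = I₀·10^(L/10) = 10⁻¹² × 10^(109.5/10) = 10^(-1.050).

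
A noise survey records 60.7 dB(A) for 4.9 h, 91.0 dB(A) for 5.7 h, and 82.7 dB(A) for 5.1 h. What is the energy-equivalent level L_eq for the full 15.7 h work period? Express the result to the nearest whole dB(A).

87 dB(A)

L_eq = 10·log₁₀[(1/T)·Σ tᵢ·10^(Lᵢ/10)] with T = 15.7 h.
Σ tᵢ·10^(Lᵢ/10) = 4.9·10^(60.7/10) + 5.7·10^(91.0/10) + 5.1·10^(82.7/10) = 8.131e+09.
L_eq = 10·log₁₀(8.131e+09/15.7) = 87.14 dB(A).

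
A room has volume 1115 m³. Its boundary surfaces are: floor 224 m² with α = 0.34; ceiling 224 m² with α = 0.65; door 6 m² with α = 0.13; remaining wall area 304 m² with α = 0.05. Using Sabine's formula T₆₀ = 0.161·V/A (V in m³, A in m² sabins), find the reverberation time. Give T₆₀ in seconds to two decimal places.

Total absorption A = 224·0.34 + 224·0.65 + 6·0.13 + 304·0.05 = 237.74 m² sabins.
T₆₀ = 0.161·V/A = 0.161·1115/237.74 = 0.755 s.

0.76 s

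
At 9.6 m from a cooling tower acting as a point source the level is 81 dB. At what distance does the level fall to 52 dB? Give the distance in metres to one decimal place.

Point-source spreading drops the level by 20·log₁₀(r₂/r₁); inverting, r₂/r₁ = 10^(ΔL/20).
r₂ = 9.6·10^((81−52)/20) = 9.6·10^(29.0/20) = 270.56 m.

270.6 m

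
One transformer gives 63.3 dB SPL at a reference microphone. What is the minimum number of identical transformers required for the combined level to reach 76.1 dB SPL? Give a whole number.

The shortfall is 76.1 − 63.3 = 12.8 dB, and N units add 10·log₁₀ N, so need 10·log₁₀ N ≥ 12.8.
N ≥ 10^(12.8/10) = 19.055, so N = 20.

20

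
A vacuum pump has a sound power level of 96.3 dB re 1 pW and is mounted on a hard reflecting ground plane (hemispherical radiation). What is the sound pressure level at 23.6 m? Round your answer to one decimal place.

60.9 dB

Free-field hemispherical radiation: L_p = L_w − 10·log₁₀(2π·r²), r = 23.6 m.
2π·r² = 3499 m², 10·log₁₀ of that is 35.440 dB.
L_p = 96.3 − 35.440 = 60.86 dB.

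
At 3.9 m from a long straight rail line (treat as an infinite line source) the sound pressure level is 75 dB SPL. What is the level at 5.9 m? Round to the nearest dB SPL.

Line-source attenuation: ΔL = 10·log₁₀(r₂/r₁) = 10·log₁₀(5.9/3.9) = 1.798 dB.
L₂ = 75 − 10·log₁₀(5.9/3.9) = 75 − 1.798 = 73.20 dB SPL.

73 dB SPL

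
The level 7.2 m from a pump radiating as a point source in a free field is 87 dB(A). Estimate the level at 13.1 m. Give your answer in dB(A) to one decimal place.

81.8 dB(A)

Point-source attenuation: ΔL = 20·log₁₀(r₂/r₁) = 20·log₁₀(13.1/7.2) = 5.199 dB.
L₂ = 87 − 20·log₁₀(13.1/7.2) = 87 − 5.199 = 81.80 dB(A).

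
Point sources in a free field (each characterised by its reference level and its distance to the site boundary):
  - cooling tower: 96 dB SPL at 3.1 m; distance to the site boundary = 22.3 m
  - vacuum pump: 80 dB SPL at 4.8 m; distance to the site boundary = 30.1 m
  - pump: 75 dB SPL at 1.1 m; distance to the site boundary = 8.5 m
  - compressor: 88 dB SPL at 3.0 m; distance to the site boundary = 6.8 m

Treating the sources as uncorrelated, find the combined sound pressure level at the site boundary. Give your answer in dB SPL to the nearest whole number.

Apply inverse-square spreading to bring every level to the receiver, then sum 10^(L/10).
cooling tower: 96 − 20·log₁₀(22.3/3.1) = 96 − 17.14 = 78.86 dB SPL.
vacuum pump: 80 − 20·log₁₀(30.1/4.8) = 80 − 15.95 = 64.05 dB SPL.
pump: 75 − 20·log₁₀(8.5/1.1) = 75 − 17.76 = 57.24 dB SPL.
compressor: 88 − 20·log₁₀(6.8/3.0) = 88 − 7.11 = 80.89 dB SPL.
Σ 10^(L/10) = 2.028e+08 → L_total = 10·log₁₀(2.028e+08) = 83.07 dB SPL.

83 dB SPL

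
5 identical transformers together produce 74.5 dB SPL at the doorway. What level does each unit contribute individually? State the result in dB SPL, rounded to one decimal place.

67.5 dB SPL

For N identical incoherent sources L_total = L₁ + 10·log₁₀ N, so L₁ = 74.5 − 10·log₁₀(5) = 74.5 − 6.990.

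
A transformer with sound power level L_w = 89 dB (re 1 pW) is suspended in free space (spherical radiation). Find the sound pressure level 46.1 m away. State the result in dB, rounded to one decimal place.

Free-field spherical radiation: L_p = L_w − 10·log₁₀(4π·r²), r = 46.1 m.
4π·r² = 2.671e+04 m², 10·log₁₀ of that is 44.266 dB.
L_p = 89 − 44.266 = 44.73 dB.

44.7 dB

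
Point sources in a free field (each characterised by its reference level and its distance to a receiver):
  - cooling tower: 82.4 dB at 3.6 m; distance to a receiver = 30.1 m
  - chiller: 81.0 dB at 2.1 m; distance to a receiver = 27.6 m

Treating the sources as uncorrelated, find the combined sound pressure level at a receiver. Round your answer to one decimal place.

65.1 dB

Apply inverse-square spreading to bring every level to the receiver, then sum 10^(L/10).
cooling tower: 82.4 − 20·log₁₀(30.1/3.6) = 82.4 − 18.45 = 63.95 dB.
chiller: 81.0 − 20·log₁₀(27.6/2.1) = 81.0 − 22.37 = 58.63 dB.
Σ 10^(L/10) = 3.215e+06 → L_total = 10·log₁₀(3.215e+06) = 65.07 dB.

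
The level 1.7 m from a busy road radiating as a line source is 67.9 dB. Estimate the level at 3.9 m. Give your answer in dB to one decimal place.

For a line source, L₂ = L₁ − 10·log₁₀(r₂/r₁).
L₂ = 67.9 − 10·log₁₀(3.9/1.7) = 67.9 − 3.606 = 64.29 dB.

64.3 dB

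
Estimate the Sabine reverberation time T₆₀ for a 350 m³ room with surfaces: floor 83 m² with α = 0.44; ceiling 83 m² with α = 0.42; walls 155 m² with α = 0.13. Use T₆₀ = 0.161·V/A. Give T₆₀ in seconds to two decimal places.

0.62 s

Total absorption A = 83·0.44 + 83·0.42 + 155·0.13 = 91.53 m² sabins.
T₆₀ = 0.161 × 350 / 91.53 = 0.616 s.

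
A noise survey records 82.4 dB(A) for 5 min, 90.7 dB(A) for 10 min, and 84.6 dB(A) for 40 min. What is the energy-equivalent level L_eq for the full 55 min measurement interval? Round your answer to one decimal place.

86.4 dB(A)

L_eq = 10·log₁₀[(1/T)·Σ tᵢ·10^(Lᵢ/10)] with T = 55 min.
Σ tᵢ·10^(Lᵢ/10) = 5·10^(82.4/10) + 10·10^(90.7/10) + 40·10^(84.6/10) = 2.415e+10.
L_eq = 10·log₁₀(2.415e+10/55) = 86.43 dB(A).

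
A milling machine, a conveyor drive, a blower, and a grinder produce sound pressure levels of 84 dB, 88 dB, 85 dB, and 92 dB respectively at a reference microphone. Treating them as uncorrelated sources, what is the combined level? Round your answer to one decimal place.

For uncorrelated sources the intensities add, so convert each level to linear form, sum, and take 10·log₁₀ of the total.
Σ 10^(L/10) = 10^(84/10) + 10^(88/10) + 10^(85/10) + 10^(92/10) = 2.783e+09.
L_total = 10·log₁₀(2.783e+09) = 94.45 dB.

94.4 dB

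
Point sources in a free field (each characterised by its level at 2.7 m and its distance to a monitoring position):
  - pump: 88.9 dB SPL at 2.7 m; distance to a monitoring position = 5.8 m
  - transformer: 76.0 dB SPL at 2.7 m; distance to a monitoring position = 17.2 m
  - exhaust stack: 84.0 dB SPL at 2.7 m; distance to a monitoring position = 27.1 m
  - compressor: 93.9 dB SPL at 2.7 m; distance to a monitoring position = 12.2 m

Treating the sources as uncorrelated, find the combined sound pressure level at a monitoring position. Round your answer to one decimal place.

Apply inverse-square spreading to bring every level to the receiver, then sum 10^(L/10).
pump: 88.9 − 20·log₁₀(5.8/2.7) = 88.9 − 6.64 = 82.26 dB SPL.
transformer: 76.0 − 20·log₁₀(17.2/2.7) = 76.0 − 16.08 = 59.92 dB SPL.
exhaust stack: 84.0 − 20·log₁₀(27.1/2.7) = 84.0 − 20.03 = 63.97 dB SPL.
compressor: 93.9 − 20·log₁₀(12.2/2.7) = 93.9 − 13.10 = 80.80 dB SPL.
Σ 10^(L/10) = 2.919e+08 → L_total = 10·log₁₀(2.919e+08) = 84.65 dB SPL.

84.7 dB SPL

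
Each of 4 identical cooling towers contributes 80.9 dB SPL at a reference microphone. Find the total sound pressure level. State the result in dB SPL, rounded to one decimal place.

86.9 dB SPL

With 4 equal, uncorrelated contributions the intensity is 4× that of one unit, giving a rise of 10·log₁₀ 4.
L_total = 80.9 + 10·log₁₀(4) = 80.9 + 6.021 = 86.92 dB SPL.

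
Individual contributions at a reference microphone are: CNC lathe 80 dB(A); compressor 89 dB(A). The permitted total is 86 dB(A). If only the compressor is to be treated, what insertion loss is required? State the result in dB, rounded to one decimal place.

Everything except the compressor sums to 10^(80/10) = 1.000e+08 in linear terms, 80.00 dB(A).
To meet 86 dB(A) overall, the treated compressor may contribute at most 10^(86/10) − 1.000e+08 = 2.981e+08, i.e. 84.74 dB(A).
So the compressor must be reduced from 89 to 84.74 dB(A): IL = 4.26 dB.

4.3 dB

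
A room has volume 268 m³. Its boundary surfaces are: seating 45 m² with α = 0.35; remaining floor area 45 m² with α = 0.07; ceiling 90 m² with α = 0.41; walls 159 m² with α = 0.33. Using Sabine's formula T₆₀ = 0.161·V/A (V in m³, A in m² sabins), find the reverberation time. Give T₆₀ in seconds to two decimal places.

0.40 s

Total absorption A = 45·0.35 + 45·0.07 + 90·0.41 + 159·0.33 = 108.27 m² sabins.
T₆₀ = 0.161·V/A = 0.161·268/108.27 = 0.399 s.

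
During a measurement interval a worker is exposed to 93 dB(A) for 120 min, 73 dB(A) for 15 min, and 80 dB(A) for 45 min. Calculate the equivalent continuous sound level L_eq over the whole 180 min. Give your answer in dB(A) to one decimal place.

Weight each interval's intensity by its duration and average over T = 180 min:
Σ tᵢ·10^(Lᵢ/10) = 120·10^(93/10) + 15·10^(73/10) + 45·10^(80/10) = 2.442e+11.
L_eq = 10·log₁₀(2.442e+11/180) = 91.33 dB(A).

91.3 dB(A)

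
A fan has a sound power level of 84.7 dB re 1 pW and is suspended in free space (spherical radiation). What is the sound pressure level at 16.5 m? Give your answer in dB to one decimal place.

49.4 dB

The power spreads over a sphere of area 4π·r², so L_p = L_w − 10·log₁₀(4π·r²).
4π·r² = 3421 m², 10·log₁₀ of that is 35.342 dB.
L_p = 84.7 − 35.342 = 49.36 dB.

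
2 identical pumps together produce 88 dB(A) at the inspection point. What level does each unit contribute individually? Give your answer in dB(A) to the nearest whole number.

Dividing the total intensity by 2 lowers the level by 10·log₁₀ 2 = 3.010 dB: L₁ = 88 − 3.010.

85 dB(A)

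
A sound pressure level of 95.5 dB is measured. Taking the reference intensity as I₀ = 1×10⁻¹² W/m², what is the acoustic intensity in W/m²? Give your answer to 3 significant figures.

0.00355 W/m²

L = 10·log₁₀(I/I₀) ⇒ I = I₀·10^(L/10) = 10⁻¹² × 10^9.55.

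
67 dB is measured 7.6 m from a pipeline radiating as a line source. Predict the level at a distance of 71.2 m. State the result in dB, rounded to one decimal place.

For a line source, L₂ = L₁ − 10·log₁₀(r₂/r₁).
L₂ = 67 − 10·log₁₀(71.2/7.6) = 67 − 9.717 = 57.28 dB.

57.3 dB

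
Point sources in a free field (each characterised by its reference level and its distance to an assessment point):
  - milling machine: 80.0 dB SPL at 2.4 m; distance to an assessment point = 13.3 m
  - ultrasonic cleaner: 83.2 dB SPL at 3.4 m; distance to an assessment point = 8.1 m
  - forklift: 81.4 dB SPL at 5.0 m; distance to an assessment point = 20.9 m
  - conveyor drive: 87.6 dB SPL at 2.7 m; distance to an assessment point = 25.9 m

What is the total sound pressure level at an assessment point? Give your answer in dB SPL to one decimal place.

77.3 dB SPL

First find each source's level at the receiver (point-source: −20·log₁₀(r/r_ref)), then combine on an intensity basis.
milling machine: 80.0 − 20·log₁₀(13.3/2.4) = 80.0 − 14.87 = 65.13 dB SPL.
ultrasonic cleaner: 83.2 − 20·log₁₀(8.1/3.4) = 83.2 − 7.54 = 75.66 dB SPL.
forklift: 81.4 − 20·log₁₀(20.9/5.0) = 81.4 − 12.42 = 68.98 dB SPL.
conveyor drive: 87.6 − 20·log₁₀(25.9/2.7) = 87.6 − 19.64 = 67.96 dB SPL.
Σ 10^(L/10) = 5.422e+07 → L_total = 10·log₁₀(5.422e+07) = 77.34 dB SPL.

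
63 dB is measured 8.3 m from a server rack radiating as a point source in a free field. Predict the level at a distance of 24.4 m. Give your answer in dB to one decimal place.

53.6 dB

Point-source attenuation: ΔL = 20·log₁₀(r₂/r₁) = 20·log₁₀(24.4/8.3) = 9.366 dB.
L₂ = 63 − 20·log₁₀(24.4/8.3) = 63 − 9.366 = 53.63 dB.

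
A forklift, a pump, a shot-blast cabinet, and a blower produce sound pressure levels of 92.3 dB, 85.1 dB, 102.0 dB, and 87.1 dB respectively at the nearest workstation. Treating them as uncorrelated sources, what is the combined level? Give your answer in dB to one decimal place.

102.6 dB

Incoherent sources combine by intensity addition: L_total = 10·log₁₀(Σ 10^(L_i/10)).
Σ 10^(L/10) = 10^(92.3/10) + 10^(85.1/10) + 10^(102.0/10) + 10^(87.1/10) = 1.838e+10.
L_total = 10·log₁₀(1.838e+10) = 102.64 dB.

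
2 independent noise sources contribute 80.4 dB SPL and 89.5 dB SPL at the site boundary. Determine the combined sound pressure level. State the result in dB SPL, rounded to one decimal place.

For uncorrelated sources the intensities add, so convert each level to linear form, sum, and take 10·log₁₀ of the total.
Σ 10^(L/10) = 10^(80.4/10) + 10^(89.5/10) = 1.001e+09.
L_total = 10·log₁₀(1.001e+09) = 90.00 dB SPL.

90.0 dB SPL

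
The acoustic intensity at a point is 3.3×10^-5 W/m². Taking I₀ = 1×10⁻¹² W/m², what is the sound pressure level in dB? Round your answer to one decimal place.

75.2 dB

I/I₀ = 3.3×10^-5/10⁻¹² = 3.3×10^7, and L = 10·log₁₀(I/I₀).
L = 10·(0.5185 + 7) = 75.19 dB.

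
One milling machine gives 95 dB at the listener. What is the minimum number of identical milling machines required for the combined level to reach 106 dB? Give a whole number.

13

Need L₁ + 10·log₁₀ N ≥ 106, i.e. log₁₀ N ≥ 1.10.
N ≥ 10^(11.0/10) = 12.589, so N = 13.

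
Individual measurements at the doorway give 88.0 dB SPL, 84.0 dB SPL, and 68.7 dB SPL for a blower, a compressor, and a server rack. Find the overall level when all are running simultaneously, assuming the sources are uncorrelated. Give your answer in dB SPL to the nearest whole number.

89 dB SPL

Incoherent sources combine by intensity addition: L_total = 10·log₁₀(Σ 10^(L_i/10)).
Σ 10^(L/10) = 10^(88.0/10) + 10^(84.0/10) + 10^(68.7/10) = 8.896e+08.
L_total = 10·log₁₀(8.896e+08) = 89.49 dB SPL.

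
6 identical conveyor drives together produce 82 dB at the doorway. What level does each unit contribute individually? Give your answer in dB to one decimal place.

74.2 dB

Dividing the total intensity by 6 lowers the level by 10·log₁₀ 6 = 7.782 dB: L₁ = 82 − 7.782.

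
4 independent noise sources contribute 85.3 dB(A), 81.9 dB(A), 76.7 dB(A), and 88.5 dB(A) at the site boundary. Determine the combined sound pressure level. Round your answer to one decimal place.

Incoherent sources combine by intensity addition: L_total = 10·log₁₀(Σ 10^(L_i/10)).
Σ 10^(L/10) = 10^(85.3/10) + 10^(81.9/10) + 10^(76.7/10) + 10^(88.5/10) = 1.248e+09.
L_total = 10·log₁₀(1.248e+09) = 90.96 dB(A).

91.0 dB(A)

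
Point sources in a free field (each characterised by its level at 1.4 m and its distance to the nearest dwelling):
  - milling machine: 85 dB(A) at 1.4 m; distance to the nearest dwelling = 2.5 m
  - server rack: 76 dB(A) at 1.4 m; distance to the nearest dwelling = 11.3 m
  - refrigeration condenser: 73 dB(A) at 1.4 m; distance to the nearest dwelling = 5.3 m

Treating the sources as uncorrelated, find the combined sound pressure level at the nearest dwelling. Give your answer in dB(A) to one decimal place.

Apply inverse-square spreading to bring every level to the receiver, then sum 10^(L/10).
milling machine: 85 − 20·log₁₀(2.5/1.4) = 85 − 5.04 = 79.96 dB(A).
server rack: 76 − 20·log₁₀(11.3/1.4) = 76 − 18.14 = 57.86 dB(A).
refrigeration condenser: 73 − 20·log₁₀(5.3/1.4) = 73 − 11.56 = 61.44 dB(A).
Σ 10^(L/10) = 1.012e+08 → L_total = 10·log₁₀(1.012e+08) = 80.05 dB(A).

80.1 dB(A)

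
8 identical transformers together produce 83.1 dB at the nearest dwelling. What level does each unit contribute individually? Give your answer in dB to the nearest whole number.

74 dB

Dividing the total intensity by 8 lowers the level by 10·log₁₀ 8 = 9.031 dB: L₁ = 83.1 − 9.031.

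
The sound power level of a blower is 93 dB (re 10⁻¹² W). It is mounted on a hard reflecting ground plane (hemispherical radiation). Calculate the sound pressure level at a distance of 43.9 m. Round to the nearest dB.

The power spreads over a hemisphere of area 2π·r², so L_p = L_w − 10·log₁₀(2π·r²).
2π·r² = 1.211e+04 m², 10·log₁₀ of that is 40.831 dB.
L_p = 93 − 40.831 = 52.17 dB.

52 dB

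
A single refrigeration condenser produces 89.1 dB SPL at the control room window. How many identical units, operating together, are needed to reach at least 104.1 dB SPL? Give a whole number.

Need L₁ + 10·log₁₀ N ≥ 104.1, i.e. log₁₀ N ≥ 1.50.
N ≥ 10^(15.0/10) = 31.623, so N = 32.

32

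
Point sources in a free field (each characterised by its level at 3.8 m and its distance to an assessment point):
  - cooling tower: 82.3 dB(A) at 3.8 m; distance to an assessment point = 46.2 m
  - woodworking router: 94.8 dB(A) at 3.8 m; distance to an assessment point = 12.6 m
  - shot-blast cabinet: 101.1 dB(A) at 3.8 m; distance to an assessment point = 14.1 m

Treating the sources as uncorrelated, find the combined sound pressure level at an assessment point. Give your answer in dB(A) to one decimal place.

90.8 dB(A)

Propagate each source to the receiver with L = L_ref − 20·log₁₀(r/r_ref), then add intensities.
cooling tower: 82.3 − 20·log₁₀(46.2/3.8) = 82.3 − 21.70 = 60.60 dB(A).
woodworking router: 94.8 − 20·log₁₀(12.6/3.8) = 94.8 − 10.41 = 84.39 dB(A).
shot-blast cabinet: 101.1 − 20·log₁₀(14.1/3.8) = 101.1 − 11.39 = 89.71 dB(A).
Σ 10^(L/10) = 1.212e+09 → L_total = 10·log₁₀(1.212e+09) = 90.83 dB(A).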